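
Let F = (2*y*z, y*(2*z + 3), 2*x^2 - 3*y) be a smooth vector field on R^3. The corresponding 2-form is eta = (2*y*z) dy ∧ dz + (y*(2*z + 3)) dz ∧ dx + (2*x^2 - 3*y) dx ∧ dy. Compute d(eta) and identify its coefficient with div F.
d(eta) = (2*z + 3) dx ∧ dy ∧ dz; div F = 2*z + 3

For a 2-form in R^3 of the form above, applying d gives a 3-form with coefficient ∂P/∂x + ∂Q/∂y + ∂R/∂z:
  ∂P/∂x = 0
  ∂Q/∂y = 2*z + 3
  ∂R/∂z = 0
Sum = 2*z + 3, which is exactly div F.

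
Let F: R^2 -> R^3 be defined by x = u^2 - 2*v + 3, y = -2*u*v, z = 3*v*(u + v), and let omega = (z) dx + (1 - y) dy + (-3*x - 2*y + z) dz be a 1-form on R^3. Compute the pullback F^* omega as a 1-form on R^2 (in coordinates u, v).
F^* omega = (v*(-3*u^2 + 23*u*v + 9*v^2 + 18*v - 29)) du + (-9*u^3 - u^2*v + 51*u*v^2 + 12*u*v - 29*u + 18*v^3 + 30*v^2 - 54*v) dv

Using F^*(f dg) = (f ∘ F) d(g ∘ F), substitute each coordinate x_i by F_i(u, v) in f_i, and replace dx_i by d F_i = (∂F_i/∂u) du + (∂F_i/∂v) dv.
  For the x component: f_1(F) = 3*v*(u + v); d F_1 = (2*u) du + (-2) dv
  For the y component: f_2(F) = 2*u*v + 1; d F_2 = (-2*v) du + (-2*u) dv
  For the z component: f_3(F) = -3*u^2 + 7*u*v + 3*v^2 + 6*v - 9; d F_3 = (3*v) du + (3*u + 6*v) dv
Combining and collecting du, dv coefficients:
  coeff of du: v*(-3*u^2 + 23*u*v + 9*v^2 + 18*v - 29)
  coeff of dv: -9*u^3 - u^2*v + 51*u*v^2 + 12*u*v - 29*u + 18*v^3 + 30*v^2 - 54*v
F^* omega = (v*(-3*u^2 + 23*u*v + 9*v^2 + 18*v - 29)) du + (-9*u^3 - u^2*v + 51*u*v^2 + 12*u*v - 29*u + 18*v^3 + 30*v^2 - 54*v) dv.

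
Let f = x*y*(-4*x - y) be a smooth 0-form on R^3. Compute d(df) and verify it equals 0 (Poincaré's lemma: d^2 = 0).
d(df) = 0

Step 1: df = sum_i (∂f/∂x_i) dx_i = (y*(-8*x - y)) dx + (2*x*(-2*x - y)) dy + (0) dz.
Step 2: Apply d again. Using the 1-form formula, the coefficient of dx ∧ dy in d(df) is ∂^2 f/∂x ∂y - ∂^2 f/∂y ∂x = (-8*x - 2*y) - (-8*x - 2*y) = 0 (equality of mixed partials for smooth f).
Similarly for dx ∧ dz and dy ∧ dz — all coefficients vanish. So d(df) = 0.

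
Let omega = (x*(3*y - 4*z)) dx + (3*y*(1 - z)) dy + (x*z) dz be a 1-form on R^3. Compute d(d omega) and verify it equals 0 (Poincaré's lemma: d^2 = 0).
d(d omega) = 0

Step 1: d omega = sum_{i<j} (∂f_j/∂x_i - ∂f_i/∂x_j) dx_i ∧ dx_j:
  coeff of dx ∧ dy: -3*x
  coeff of dx ∧ dz: 4*x + z
  coeff of dy ∧ dz: 3*y
Step 2: Apply d again to each 2-form coefficient. The only possible 3-form in R^3 is dx ∧ dy ∧ dz, with coefficient
  ∂(coeff of dy∧dz)/∂x - ∂(coeff of dx∧dz)/∂y + ∂(coeff of dx∧dy)/∂z
  = ∂/∂x (3*y) - ∂/∂y (4*x + z) + ∂/∂z (-3*x).
Each of these terms simplifies to sums of mixed partials that cancel in pairs. The result is 0 (by equality of mixed partials for smooth functions — Schwarz / Clairaut).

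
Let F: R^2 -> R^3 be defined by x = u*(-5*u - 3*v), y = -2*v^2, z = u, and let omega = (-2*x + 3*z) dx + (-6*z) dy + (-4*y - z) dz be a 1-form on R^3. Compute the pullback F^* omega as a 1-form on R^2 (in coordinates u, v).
F^* omega = (-100*u^3 - 90*u^2*v - 30*u^2 - 18*u*v^2 - 9*u*v - u + 8*v^2) du + (3*u*(-10*u^2 - 6*u*v - 3*u + 8*v)) dv

Using F^*(f dg) = (f ∘ F) d(g ∘ F), substitute each coordinate x_i by F_i(u, v) in f_i, and replace dx_i by d F_i = (∂F_i/∂u) du + (∂F_i/∂v) dv.
  For the x component: f_1(F) = u*(10*u + 6*v + 3); d F_1 = (-10*u - 3*v) du + (-3*u) dv
  For the y component: f_2(F) = -6*u; d F_2 = (0) du + (-4*v) dv
  For the z component: f_3(F) = -u + 8*v^2; d F_3 = (1) du + (0) dv
Combining and collecting du, dv coefficients:
  coeff of du: -100*u^3 - 90*u^2*v - 30*u^2 - 18*u*v^2 - 9*u*v - u + 8*v^2
  coeff of dv: 3*u*(-10*u^2 - 6*u*v - 3*u + 8*v)
F^* omega = (-100*u^3 - 90*u^2*v - 30*u^2 - 18*u*v^2 - 9*u*v - u + 8*v^2) du + (3*u*(-10*u^2 - 6*u*v - 3*u + 8*v)) dv.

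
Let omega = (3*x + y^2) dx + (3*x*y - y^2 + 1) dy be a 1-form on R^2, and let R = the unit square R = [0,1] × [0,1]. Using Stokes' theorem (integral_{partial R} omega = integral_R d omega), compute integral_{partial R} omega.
integral_(partial R) omega = 1/2

Stokes: integral_partial_R omega = integral_R d omega with d omega = (∂Q/∂x - ∂P/∂y) dx ∧ dy.
  ∂Q/∂x = 3*y
  ∂P/∂y = 2*y
  integrand = ∂Q/∂x - ∂P/∂y = y.
Integrating over R: integral_0^1 integral_0^1 (y) dx dy = 1/2.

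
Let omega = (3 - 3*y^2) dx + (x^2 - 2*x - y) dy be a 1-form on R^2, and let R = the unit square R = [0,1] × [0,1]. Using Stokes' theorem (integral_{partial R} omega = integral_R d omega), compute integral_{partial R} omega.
integral_(partial R) omega = 2

Stokes: integral_partial_R omega = integral_R d omega with d omega = (∂Q/∂x - ∂P/∂y) dx ∧ dy.
  ∂Q/∂x = 2*x - 2
  ∂P/∂y = -6*y
  integrand = ∂Q/∂x - ∂P/∂y = 2*x + 6*y - 2.
Integrating over R: integral_0^1 integral_0^1 (2*x + 6*y - 2) dx dy = 2.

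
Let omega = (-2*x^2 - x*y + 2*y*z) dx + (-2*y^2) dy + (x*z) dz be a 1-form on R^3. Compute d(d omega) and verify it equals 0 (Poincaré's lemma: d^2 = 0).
d(d omega) = 0

Step 1: d omega = sum_{i<j} (∂f_j/∂x_i - ∂f_i/∂x_j) dx_i ∧ dx_j:
  coeff of dx ∧ dy: x - 2*z
  coeff of dx ∧ dz: -2*y + z
  coeff of dy ∧ dz: 0
Step 2: Apply d again to each 2-form coefficient. The only possible 3-form in R^3 is dx ∧ dy ∧ dz, with coefficient
  ∂(coeff of dy∧dz)/∂x - ∂(coeff of dx∧dz)/∂y + ∂(coeff of dx∧dy)/∂z
  = ∂/∂x (0) - ∂/∂y (-2*y + z) + ∂/∂z (x - 2*z).
Each of these terms simplifies to sums of mixed partials that cancel in pairs. The result is 0 (by equality of mixed partials for smooth functions — Schwarz / Clairaut).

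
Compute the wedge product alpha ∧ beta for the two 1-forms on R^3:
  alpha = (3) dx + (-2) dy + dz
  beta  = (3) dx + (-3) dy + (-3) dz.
alpha ∧ beta = (-3) dx ∧ dy + (-12) dx ∧ dz + (9) dy ∧ dz

Distribute the wedge, using dx_i ∧ dx_j = -dx_j ∧ dx_i and dx_i ∧ dx_i = 0. For each pair (i, j) with i < j, the coefficient of dx_i ∧ dx_j in alpha ∧ beta is (alpha_i * beta_j - alpha_j * beta_i). Collecting: alpha ∧ beta = (-3) dx ∧ dy + (-12) dx ∧ dz + (9) dy ∧ dz.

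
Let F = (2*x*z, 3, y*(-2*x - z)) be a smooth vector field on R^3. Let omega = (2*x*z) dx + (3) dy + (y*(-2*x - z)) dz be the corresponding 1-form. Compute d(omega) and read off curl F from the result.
d(omega) = (-2*x - z) dy ∧ dz + (2*x + 2*y) dz ∧ dx + (0) dx ∧ dy; curl F = (-2*x - z, 2*x + 2*y, 0)

d omega = sum_{i<j} (∂f_j/∂x_i - ∂f_i/∂x_j) dx_i ∧ dx_j. Under the identification (dy ∧ dz, dz ∧ dx, dx ∧ dy) ↔ (e_x, e_y, e_z), the coefficients are exactly the components of curl F. Compute:
  ∂R/∂y - ∂Q/∂z = (-2*x - z) - (0) = -2*x - z
  ∂P/∂z - ∂R/∂x = (2*x) - (-2*y) = 2*x + 2*y
  ∂Q/∂x - ∂P/∂y = (0) - (0) = 0.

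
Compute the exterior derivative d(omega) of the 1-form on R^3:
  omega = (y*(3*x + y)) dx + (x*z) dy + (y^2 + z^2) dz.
d(omega) = (-3*x - 2*y + z) dx ∧ dy + (-x + 2*y) dy ∧ dz

For a 1-form omega = sum_i f_i dx_i, the exterior derivative is
  d(omega) = sum_{i < j} (∂f_j/∂x_i - ∂f_i/∂x_j) dx_i ∧ dx_j.
  coefficient of dx ∧ dy: ∂f_2/∂x - ∂f_1/∂y = ∂(x*z)/∂x - ∂(y*(3*x + y))/∂y = -3*x - 2*y + z
  coefficient of dy ∧ dz: ∂f_3/∂y - ∂f_2/∂z = ∂(y^2 + z^2)/∂y - ∂(x*z)/∂z = -x + 2*y
Assembling: d(omega) = (-3*x - 2*y + z) dx ∧ dy + (-x + 2*y) dy ∧ dz.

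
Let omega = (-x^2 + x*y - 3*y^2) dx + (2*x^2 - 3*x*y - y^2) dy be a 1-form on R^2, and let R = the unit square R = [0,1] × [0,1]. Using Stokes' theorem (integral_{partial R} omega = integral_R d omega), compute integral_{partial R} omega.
integral_(partial R) omega = 3

Stokes: integral_partial_R omega = integral_R d omega with d omega = (∂Q/∂x - ∂P/∂y) dx ∧ dy.
  ∂Q/∂x = 4*x - 3*y
  ∂P/∂y = x - 6*y
  integrand = ∂Q/∂x - ∂P/∂y = 3*x + 3*y.
Integrating over R: integral_0^1 integral_0^1 (3*x + 3*y) dx dy = 3.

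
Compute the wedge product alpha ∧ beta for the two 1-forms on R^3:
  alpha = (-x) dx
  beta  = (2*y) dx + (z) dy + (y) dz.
alpha ∧ beta = (-x*z) dx ∧ dy + (-x*y) dx ∧ dz

Distribute the wedge, using dx_i ∧ dx_j = -dx_j ∧ dx_i and dx_i ∧ dx_i = 0. For each pair (i, j) with i < j, the coefficient of dx_i ∧ dx_j in alpha ∧ beta is (alpha_i * beta_j - alpha_j * beta_i). Collecting: alpha ∧ beta = (-x*z) dx ∧ dy + (-x*y) dx ∧ dz.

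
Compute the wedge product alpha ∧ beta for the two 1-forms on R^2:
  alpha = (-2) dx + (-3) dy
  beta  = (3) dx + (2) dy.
alpha ∧ beta = (5) dx ∧ dy

Distribute the wedge, using dx_i ∧ dx_j = -dx_j ∧ dx_i and dx_i ∧ dx_i = 0. For each pair (i, j) with i < j, the coefficient of dx_i ∧ dx_j in alpha ∧ beta is (alpha_i * beta_j - alpha_j * beta_i). Collecting: alpha ∧ beta = (5) dx ∧ dy.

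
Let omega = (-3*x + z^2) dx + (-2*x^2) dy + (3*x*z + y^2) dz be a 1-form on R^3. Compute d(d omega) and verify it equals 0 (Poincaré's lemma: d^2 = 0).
d(d omega) = 0

Step 1: d omega = sum_{i<j} (∂f_j/∂x_i - ∂f_i/∂x_j) dx_i ∧ dx_j:
  coeff of dx ∧ dy: -4*x
  coeff of dx ∧ dz: z
  coeff of dy ∧ dz: 2*y
Step 2: Apply d again to each 2-form coefficient. The only possible 3-form in R^3 is dx ∧ dy ∧ dz, with coefficient
  ∂(coeff of dy∧dz)/∂x - ∂(coeff of dx∧dz)/∂y + ∂(coeff of dx∧dy)/∂z
  = ∂/∂x (2*y) - ∂/∂y (z) + ∂/∂z (-4*x).
Each of these terms simplifies to sums of mixed partials that cancel in pairs. The result is 0 (by equality of mixed partials for smooth functions — Schwarz / Clairaut).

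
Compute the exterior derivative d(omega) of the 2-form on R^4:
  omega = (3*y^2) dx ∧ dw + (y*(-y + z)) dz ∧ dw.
d(omega) = (-6*y) dx ∧ dy ∧ dw + (-2*y + z) dy ∧ dz ∧ dw

For a 2-form omega = sum_{i<j} g_{ij} dx_i ∧ dx_j, the exterior derivative is
  d(omega) = sum_{i<j} d(g_{ij}) ∧ dx_i ∧ dx_j = sum_{i<j, k} (∂g_{ij}/∂x_k) dx_k ∧ dx_i ∧ dx_j.
Expand each term, using dx_k ∧ dx_i ∧ dx_j = sgn(permutation) dx_{(a)} ∧ dx_{(b)} ∧ dx_{(c)} with (a < b < c) sorted:
  d(3*y^2) includes (∂/∂y)(3*y^2) dy = (6*y) dy, which multiplied by dx ∧ dw gives (-6*y) dx ∧ dy ∧ dw
  d(y*(-y + z)) includes (∂/∂y)(y*(-y + z)) dy = (-2*y + z) dy, which multiplied by dz ∧ dw gives (-2*y + z) dy ∧ dz ∧ dw
Collecting like 3-forms: d(omega) = (-6*y) dx ∧ dy ∧ dw + (-2*y + z) dy ∧ dz ∧ dw.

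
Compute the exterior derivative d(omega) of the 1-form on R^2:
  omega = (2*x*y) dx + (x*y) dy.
d(omega) = (-2*x + y) dx ∧ dy

For a 1-form omega = sum_i f_i dx_i, the exterior derivative is
  d(omega) = sum_{i < j} (∂f_j/∂x_i - ∂f_i/∂x_j) dx_i ∧ dx_j.
  coefficient of dx ∧ dy: ∂f_2/∂x - ∂f_1/∂y = ∂(x*y)/∂x - ∂(2*x*y)/∂y = -2*x + y
Assembling: d(omega) = (-2*x + y) dx ∧ dy.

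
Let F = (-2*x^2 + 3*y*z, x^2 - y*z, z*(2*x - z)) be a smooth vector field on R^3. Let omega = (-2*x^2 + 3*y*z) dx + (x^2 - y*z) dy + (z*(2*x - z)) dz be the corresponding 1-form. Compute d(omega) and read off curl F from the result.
d(omega) = (y) dy ∧ dz + (3*y - 2*z) dz ∧ dx + (2*x - 3*z) dx ∧ dy; curl F = (y, 3*y - 2*z, 2*x - 3*z)

d omega = sum_{i<j} (∂f_j/∂x_i - ∂f_i/∂x_j) dx_i ∧ dx_j. Under the identification (dy ∧ dz, dz ∧ dx, dx ∧ dy) ↔ (e_x, e_y, e_z), the coefficients are exactly the components of curl F. Compute:
  ∂R/∂y - ∂Q/∂z = (0) - (-y) = y
  ∂P/∂z - ∂R/∂x = (3*y) - (2*z) = 3*y - 2*z
  ∂Q/∂x - ∂P/∂y = (2*x) - (3*z) = 2*x - 3*z.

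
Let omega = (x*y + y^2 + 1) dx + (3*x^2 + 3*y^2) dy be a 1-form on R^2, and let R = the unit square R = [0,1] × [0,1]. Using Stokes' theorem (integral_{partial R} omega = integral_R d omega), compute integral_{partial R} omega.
integral_(partial R) omega = 3/2

Stokes: integral_partial_R omega = integral_R d omega with d omega = (∂Q/∂x - ∂P/∂y) dx ∧ dy.
  ∂Q/∂x = 6*x
  ∂P/∂y = x + 2*y
  integrand = ∂Q/∂x - ∂P/∂y = 5*x - 2*y.
Integrating over R: integral_0^1 integral_0^1 (5*x - 2*y) dx dy = 3/2.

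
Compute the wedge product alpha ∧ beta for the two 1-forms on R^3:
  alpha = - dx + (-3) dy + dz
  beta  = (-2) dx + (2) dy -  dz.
alpha ∧ beta = (-8) dx ∧ dy + (3) dx ∧ dz + (1) dy ∧ dz

Distribute the wedge, using dx_i ∧ dx_j = -dx_j ∧ dx_i and dx_i ∧ dx_i = 0. For each pair (i, j) with i < j, the coefficient of dx_i ∧ dx_j in alpha ∧ beta is (alpha_i * beta_j - alpha_j * beta_i). Collecting: alpha ∧ beta = (-8) dx ∧ dy + (3) dx ∧ dz + (1) dy ∧ dz.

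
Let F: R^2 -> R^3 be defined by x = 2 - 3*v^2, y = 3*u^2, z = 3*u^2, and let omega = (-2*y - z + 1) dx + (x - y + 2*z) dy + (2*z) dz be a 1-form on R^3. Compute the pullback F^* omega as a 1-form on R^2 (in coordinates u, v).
F^* omega = (6*u*(9*u^2 - 3*v^2 + 2)) du + (6*v*(9*u^2 - 1)) dv

Using F^*(f dg) = (f ∘ F) d(g ∘ F), substitute each coordinate x_i by F_i(u, v) in f_i, and replace dx_i by d F_i = (∂F_i/∂u) du + (∂F_i/∂v) dv.
  For the x component: f_1(F) = 1 - 9*u^2; d F_1 = (0) du + (-6*v) dv
  For the y component: f_2(F) = 3*u^2 - 3*v^2 + 2; d F_2 = (6*u) du + (0) dv
  For the z component: f_3(F) = 6*u^2; d F_3 = (6*u) du + (0) dv
Combining and collecting du, dv coefficients:
  coeff of du: 6*u*(9*u^2 - 3*v^2 + 2)
  coeff of dv: 6*v*(9*u^2 - 1)
F^* omega = (6*u*(9*u^2 - 3*v^2 + 2)) du + (6*v*(9*u^2 - 1)) dv.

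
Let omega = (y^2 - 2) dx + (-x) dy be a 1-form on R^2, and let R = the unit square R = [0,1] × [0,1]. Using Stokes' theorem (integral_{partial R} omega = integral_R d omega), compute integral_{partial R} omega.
integral_(partial R) omega = -2

Stokes: integral_partial_R omega = integral_R d omega with d omega = (∂Q/∂x - ∂P/∂y) dx ∧ dy.
  ∂Q/∂x = -1
  ∂P/∂y = 2*y
  integrand = ∂Q/∂x - ∂P/∂y = -2*y - 1.
Integrating over R: integral_0^1 integral_0^1 (-2*y - 1) dx dy = -2.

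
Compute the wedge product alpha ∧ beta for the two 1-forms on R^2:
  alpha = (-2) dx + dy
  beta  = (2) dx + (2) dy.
alpha ∧ beta = (-6) dx ∧ dy

Distribute the wedge, using dx_i ∧ dx_j = -dx_j ∧ dx_i and dx_i ∧ dx_i = 0. For each pair (i, j) with i < j, the coefficient of dx_i ∧ dx_j in alpha ∧ beta is (alpha_i * beta_j - alpha_j * beta_i). Collecting: alpha ∧ beta = (-6) dx ∧ dy.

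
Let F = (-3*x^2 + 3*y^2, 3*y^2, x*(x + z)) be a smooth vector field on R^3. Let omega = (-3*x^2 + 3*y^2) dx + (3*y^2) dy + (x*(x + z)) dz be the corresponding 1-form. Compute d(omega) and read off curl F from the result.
d(omega) = (0) dy ∧ dz + (-2*x - z) dz ∧ dx + (-6*y) dx ∧ dy; curl F = (0, -2*x - z, -6*y)

d omega = sum_{i<j} (∂f_j/∂x_i - ∂f_i/∂x_j) dx_i ∧ dx_j. Under the identification (dy ∧ dz, dz ∧ dx, dx ∧ dy) ↔ (e_x, e_y, e_z), the coefficients are exactly the components of curl F. Compute:
  ∂R/∂y - ∂Q/∂z = (0) - (0) = 0
  ∂P/∂z - ∂R/∂x = (0) - (2*x + z) = -2*x - z
  ∂Q/∂x - ∂P/∂y = (0) - (6*y) = -6*y.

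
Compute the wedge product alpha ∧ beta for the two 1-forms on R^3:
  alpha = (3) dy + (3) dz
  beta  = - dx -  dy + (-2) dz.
alpha ∧ beta = (3) dx ∧ dy + (-3) dy ∧ dz + (3) dx ∧ dz

Distribute the wedge, using dx_i ∧ dx_j = -dx_j ∧ dx_i and dx_i ∧ dx_i = 0. For each pair (i, j) with i < j, the coefficient of dx_i ∧ dx_j in alpha ∧ beta is (alpha_i * beta_j - alpha_j * beta_i). Collecting: alpha ∧ beta = (3) dx ∧ dy + (-3) dy ∧ dz + (3) dx ∧ dz.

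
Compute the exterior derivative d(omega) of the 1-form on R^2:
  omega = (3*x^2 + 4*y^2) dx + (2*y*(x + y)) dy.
d(omega) = (-6*y) dx ∧ dy

For a 1-form omega = sum_i f_i dx_i, the exterior derivative is
  d(omega) = sum_{i < j} (∂f_j/∂x_i - ∂f_i/∂x_j) dx_i ∧ dx_j.
  coefficient of dx ∧ dy: ∂f_2/∂x - ∂f_1/∂y = ∂(2*y*(x + y))/∂x - ∂(3*x^2 + 4*y^2)/∂y = -6*y
Assembling: d(omega) = (-6*y) dx ∧ dy.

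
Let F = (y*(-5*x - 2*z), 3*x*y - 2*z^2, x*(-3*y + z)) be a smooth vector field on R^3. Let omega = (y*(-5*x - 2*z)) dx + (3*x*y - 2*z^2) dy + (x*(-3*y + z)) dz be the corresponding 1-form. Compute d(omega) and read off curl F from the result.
d(omega) = (-3*x + 4*z) dy ∧ dz + (y - z) dz ∧ dx + (5*x + 3*y + 2*z) dx ∧ dy; curl F = (-3*x + 4*z, y - z, 5*x + 3*y + 2*z)

d omega = sum_{i<j} (∂f_j/∂x_i - ∂f_i/∂x_j) dx_i ∧ dx_j. Under the identification (dy ∧ dz, dz ∧ dx, dx ∧ dy) ↔ (e_x, e_y, e_z), the coefficients are exactly the components of curl F. Compute:
  ∂R/∂y - ∂Q/∂z = (-3*x) - (-4*z) = -3*x + 4*z
  ∂P/∂z - ∂R/∂x = (-2*y) - (-3*y + z) = y - z
  ∂Q/∂x - ∂P/∂y = (3*y) - (-5*x - 2*z) = 5*x + 3*y + 2*z.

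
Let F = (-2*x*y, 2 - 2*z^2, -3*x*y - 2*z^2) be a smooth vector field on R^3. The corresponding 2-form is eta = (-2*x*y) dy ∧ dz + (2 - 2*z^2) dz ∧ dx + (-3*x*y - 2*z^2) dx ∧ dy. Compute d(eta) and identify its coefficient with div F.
d(eta) = (-2*y - 4*z) dx ∧ dy ∧ dz; div F = -2*y - 4*z

For a 2-form in R^3 of the form above, applying d gives a 3-form with coefficient ∂P/∂x + ∂Q/∂y + ∂R/∂z:
  ∂P/∂x = -2*y
  ∂Q/∂y = 0
  ∂R/∂z = -4*z
Sum = -2*y - 4*z, which is exactly div F.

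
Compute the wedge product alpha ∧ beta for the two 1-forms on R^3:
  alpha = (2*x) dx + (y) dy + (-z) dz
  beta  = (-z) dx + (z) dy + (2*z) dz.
alpha ∧ beta = (z*(2*x + y)) dx ∧ dy + (z*(4*x - z)) dx ∧ dz + (z*(2*y + z)) dy ∧ dz

Distribute the wedge, using dx_i ∧ dx_j = -dx_j ∧ dx_i and dx_i ∧ dx_i = 0. For each pair (i, j) with i < j, the coefficient of dx_i ∧ dx_j in alpha ∧ beta is (alpha_i * beta_j - alpha_j * beta_i). Collecting: alpha ∧ beta = (z*(2*x + y)) dx ∧ dy + (z*(4*x - z)) dx ∧ dz + (z*(2*y + z)) dy ∧ dz.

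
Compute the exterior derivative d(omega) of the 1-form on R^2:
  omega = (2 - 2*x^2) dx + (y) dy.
d(omega) = 0

For a 1-form omega = sum_i f_i dx_i, the exterior derivative is
  d(omega) = sum_{i < j} (∂f_j/∂x_i - ∂f_i/∂x_j) dx_i ∧ dx_j.

Assembling: d(omega) = 0.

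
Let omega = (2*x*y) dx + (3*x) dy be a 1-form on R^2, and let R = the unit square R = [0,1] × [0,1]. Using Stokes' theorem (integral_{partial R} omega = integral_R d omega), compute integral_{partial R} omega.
integral_(partial R) omega = 2

Stokes: integral_partial_R omega = integral_R d omega with d omega = (∂Q/∂x - ∂P/∂y) dx ∧ dy.
  ∂Q/∂x = 3
  ∂P/∂y = 2*x
  integrand = ∂Q/∂x - ∂P/∂y = 3 - 2*x.
Integrating over R: integral_0^1 integral_0^1 (3 - 2*x) dx dy = 2.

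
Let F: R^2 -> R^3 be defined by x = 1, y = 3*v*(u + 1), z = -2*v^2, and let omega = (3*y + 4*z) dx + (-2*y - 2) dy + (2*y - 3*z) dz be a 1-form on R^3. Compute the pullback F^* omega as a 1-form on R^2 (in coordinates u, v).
F^* omega = (6*v*(-3*u*v - 3*v - 1)) du + (-18*u^2*v - 24*u*v^2 - 36*u*v - 6*u - 24*v^3 - 24*v^2 - 18*v - 6) dv

Using F^*(f dg) = (f ∘ F) d(g ∘ F), substitute each coordinate x_i by F_i(u, v) in f_i, and replace dx_i by d F_i = (∂F_i/∂u) du + (∂F_i/∂v) dv.
  For the x component: f_1(F) = v*(9*u - 8*v + 9); d F_1 = (0) du + (0) dv
  For the y component: f_2(F) = -6*u*v - 6*v - 2; d F_2 = (3*v) du + (3*u + 3) dv
  For the z component: f_3(F) = 6*v*(u + v + 1); d F_3 = (0) du + (-4*v) dv
Combining and collecting du, dv coefficients:
  coeff of du: 6*v*(-3*u*v - 3*v - 1)
  coeff of dv: -18*u^2*v - 24*u*v^2 - 36*u*v - 6*u - 24*v^3 - 24*v^2 - 18*v - 6
F^* omega = (6*v*(-3*u*v - 3*v - 1)) du + (-18*u^2*v - 24*u*v^2 - 36*u*v - 6*u - 24*v^3 - 24*v^2 - 18*v - 6) dv.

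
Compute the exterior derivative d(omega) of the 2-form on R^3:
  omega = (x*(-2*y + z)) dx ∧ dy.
d(omega) = (x) dx ∧ dy ∧ dz

For a 2-form omega = sum_{i<j} g_{ij} dx_i ∧ dx_j, the exterior derivative is
  d(omega) = sum_{i<j} d(g_{ij}) ∧ dx_i ∧ dx_j = sum_{i<j, k} (∂g_{ij}/∂x_k) dx_k ∧ dx_i ∧ dx_j.
Expand each term, using dx_k ∧ dx_i ∧ dx_j = sgn(permutation) dx_{(a)} ∧ dx_{(b)} ∧ dx_{(c)} with (a < b < c) sorted:
  d(x*(-2*y + z)) includes (∂/∂z)(x*(-2*y + z)) dz = (x) dz, which multiplied by dx ∧ dy gives (x) dx ∧ dy ∧ dz
Collecting like 3-forms: d(omega) = (x) dx ∧ dy ∧ dz.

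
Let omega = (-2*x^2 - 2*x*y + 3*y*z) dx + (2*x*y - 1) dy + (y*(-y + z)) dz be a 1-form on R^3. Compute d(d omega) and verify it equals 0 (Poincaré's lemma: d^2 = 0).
d(d omega) = 0

Step 1: d omega = sum_{i<j} (∂f_j/∂x_i - ∂f_i/∂x_j) dx_i ∧ dx_j:
  coeff of dx ∧ dy: 2*x + 2*y - 3*z
  coeff of dx ∧ dz: -3*y
  coeff of dy ∧ dz: -2*y + z
Step 2: Apply d again to each 2-form coefficient. The only possible 3-form in R^3 is dx ∧ dy ∧ dz, with coefficient
  ∂(coeff of dy∧dz)/∂x - ∂(coeff of dx∧dz)/∂y + ∂(coeff of dx∧dy)/∂z
  = ∂/∂x (-2*y + z) - ∂/∂y (-3*y) + ∂/∂z (2*x + 2*y - 3*z).
Each of these terms simplifies to sums of mixed partials that cancel in pairs. The result is 0 (by equality of mixed partials for smooth functions — Schwarz / Clairaut).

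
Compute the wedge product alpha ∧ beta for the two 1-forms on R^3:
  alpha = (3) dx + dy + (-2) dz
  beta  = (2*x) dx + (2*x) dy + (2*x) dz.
alpha ∧ beta = (4*x) dx ∧ dy + (10*x) dx ∧ dz + (6*x) dy ∧ dz

Distribute the wedge, using dx_i ∧ dx_j = -dx_j ∧ dx_i and dx_i ∧ dx_i = 0. For each pair (i, j) with i < j, the coefficient of dx_i ∧ dx_j in alpha ∧ beta is (alpha_i * beta_j - alpha_j * beta_i). Collecting: alpha ∧ beta = (4*x) dx ∧ dy + (10*x) dx ∧ dz + (6*x) dy ∧ dz.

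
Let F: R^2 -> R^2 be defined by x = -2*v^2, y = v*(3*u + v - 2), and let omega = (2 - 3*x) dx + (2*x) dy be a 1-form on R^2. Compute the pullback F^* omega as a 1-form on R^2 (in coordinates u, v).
F^* omega = (-12*v^3) du + (4*v*(-3*u*v - 8*v^2 + 2*v - 2)) dv

Using F^*(f dg) = (f ∘ F) d(g ∘ F), substitute each coordinate x_i by F_i(u, v) in f_i, and replace dx_i by d F_i = (∂F_i/∂u) du + (∂F_i/∂v) dv.
  For the x component: f_1(F) = 6*v^2 + 2; d F_1 = (0) du + (-4*v) dv
  For the y component: f_2(F) = -4*v^2; d F_2 = (3*v) du + (3*u + 2*v - 2) dv
Combining and collecting du, dv coefficients:
  coeff of du: -12*v^3
  coeff of dv: 4*v*(-3*u*v - 8*v^2 + 2*v - 2)
F^* omega = (-12*v^3) du + (4*v*(-3*u*v - 8*v^2 + 2*v - 2)) dv.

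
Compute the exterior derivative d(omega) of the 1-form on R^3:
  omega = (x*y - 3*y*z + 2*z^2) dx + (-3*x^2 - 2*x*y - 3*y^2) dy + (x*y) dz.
d(omega) = (-7*x - 2*y + 3*z) dx ∧ dy + (4*y - 4*z) dx ∧ dz + (x) dy ∧ dz

For a 1-form omega = sum_i f_i dx_i, the exterior derivative is
  d(omega) = sum_{i < j} (∂f_j/∂x_i - ∂f_i/∂x_j) dx_i ∧ dx_j.
  coefficient of dx ∧ dy: ∂f_2/∂x - ∂f_1/∂y = ∂(-3*x^2 - 2*x*y - 3*y^2)/∂x - ∂(x*y - 3*y*z + 2*z^2)/∂y = -7*x - 2*y + 3*z
  coefficient of dx ∧ dz: ∂f_3/∂x - ∂f_1/∂z = ∂(x*y)/∂x - ∂(x*y - 3*y*z + 2*z^2)/∂z = 4*y - 4*z
  coefficient of dy ∧ dz: ∂f_3/∂y - ∂f_2/∂z = ∂(x*y)/∂y - ∂(-3*x^2 - 2*x*y - 3*y^2)/∂z = x
Assembling: d(omega) = (-7*x - 2*y + 3*z) dx ∧ dy + (4*y - 4*z) dx ∧ dz + (x) dy ∧ dz.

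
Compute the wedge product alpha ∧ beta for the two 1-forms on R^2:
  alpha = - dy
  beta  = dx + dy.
alpha ∧ beta = (1) dx ∧ dy

Distribute the wedge, using dx_i ∧ dx_j = -dx_j ∧ dx_i and dx_i ∧ dx_i = 0. For each pair (i, j) with i < j, the coefficient of dx_i ∧ dx_j in alpha ∧ beta is (alpha_i * beta_j - alpha_j * beta_i). Collecting: alpha ∧ beta = (1) dx ∧ dy.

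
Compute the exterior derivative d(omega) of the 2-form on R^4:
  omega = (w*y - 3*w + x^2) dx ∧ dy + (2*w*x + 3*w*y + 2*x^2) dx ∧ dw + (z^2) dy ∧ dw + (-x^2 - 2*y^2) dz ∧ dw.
d(omega) = (-3*w + y - 3) dx ∧ dy ∧ dw + (-4*y - 2*z) dy ∧ dz ∧ dw + (-2*x) dx ∧ dz ∧ dw

For a 2-form omega = sum_{i<j} g_{ij} dx_i ∧ dx_j, the exterior derivative is
  d(omega) = sum_{i<j} d(g_{ij}) ∧ dx_i ∧ dx_j = sum_{i<j, k} (∂g_{ij}/∂x_k) dx_k ∧ dx_i ∧ dx_j.
Expand each term, using dx_k ∧ dx_i ∧ dx_j = sgn(permutation) dx_{(a)} ∧ dx_{(b)} ∧ dx_{(c)} with (a < b < c) sorted:
  d(w*y - 3*w + x^2) includes (∂/∂w)(w*y - 3*w + x^2) dw = (y - 3) dw, which multiplied by dx ∧ dy gives (y - 3) dx ∧ dy ∧ dw
  d(2*w*x + 3*w*y + 2*x^2) includes (∂/∂y)(2*w*x + 3*w*y + 2*x^2) dy = (3*w) dy, which multiplied by dx ∧ dw gives (-3*w) dx ∧ dy ∧ dw
  d(z^2) includes (∂/∂z)(z^2) dz = (2*z) dz, which multiplied by dy ∧ dw gives (-2*z) dy ∧ dz ∧ dw
  d(-x^2 - 2*y^2) includes (∂/∂x)(-x^2 - 2*y^2) dx = (-2*x) dx, which multiplied by dz ∧ dw gives (-2*x) dx ∧ dz ∧ dw
  d(-x^2 - 2*y^2) includes (∂/∂y)(-x^2 - 2*y^2) dy = (-4*y) dy, which multiplied by dz ∧ dw gives (-4*y) dy ∧ dz ∧ dw
Collecting like 3-forms: d(omega) = (-3*w + y - 3) dx ∧ dy ∧ dw + (-4*y - 2*z) dy ∧ dz ∧ dw + (-2*x) dx ∧ dz ∧ dw.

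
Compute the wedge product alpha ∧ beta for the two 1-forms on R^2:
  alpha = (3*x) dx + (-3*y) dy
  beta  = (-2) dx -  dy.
alpha ∧ beta = (-3*x - 6*y) dx ∧ dy

Distribute the wedge, using dx_i ∧ dx_j = -dx_j ∧ dx_i and dx_i ∧ dx_i = 0. For each pair (i, j) with i < j, the coefficient of dx_i ∧ dx_j in alpha ∧ beta is (alpha_i * beta_j - alpha_j * beta_i). Collecting: alpha ∧ beta = (-3*x - 6*y) dx ∧ dy.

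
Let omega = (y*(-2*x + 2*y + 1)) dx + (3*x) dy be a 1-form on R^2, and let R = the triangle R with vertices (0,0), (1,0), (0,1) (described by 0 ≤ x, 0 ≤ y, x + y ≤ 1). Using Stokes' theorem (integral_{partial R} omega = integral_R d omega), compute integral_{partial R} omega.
integral_(partial R) omega = 2/3

Stokes: integral_partial_R omega = integral_R d omega with d omega = (∂Q/∂x - ∂P/∂y) dx ∧ dy.
  ∂Q/∂x = 3
  ∂P/∂y = -2*x + 4*y + 1
  integrand = ∂Q/∂x - ∂P/∂y = 2*x - 4*y + 2.
Integrating over R: integral_0^1 integral_0^{1-x} (2*x - 4*y + 2) dy dx = 2/3.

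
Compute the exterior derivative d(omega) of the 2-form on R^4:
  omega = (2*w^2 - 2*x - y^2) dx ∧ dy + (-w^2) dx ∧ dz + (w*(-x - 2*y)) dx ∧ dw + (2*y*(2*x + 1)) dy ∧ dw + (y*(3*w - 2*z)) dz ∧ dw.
d(omega) = (6*w + 4*y) dx ∧ dy ∧ dw + (-2*w) dx ∧ dz ∧ dw + (3*w - 2*z) dy ∧ dz ∧ dw

For a 2-form omega = sum_{i<j} g_{ij} dx_i ∧ dx_j, the exterior derivative is
  d(omega) = sum_{i<j} d(g_{ij}) ∧ dx_i ∧ dx_j = sum_{i<j, k} (∂g_{ij}/∂x_k) dx_k ∧ dx_i ∧ dx_j.
Expand each term, using dx_k ∧ dx_i ∧ dx_j = sgn(permutation) dx_{(a)} ∧ dx_{(b)} ∧ dx_{(c)} with (a < b < c) sorted:
  d(2*w^2 - 2*x - y^2) includes (∂/∂w)(2*w^2 - 2*x - y^2) dw = (4*w) dw, which multiplied by dx ∧ dy gives (4*w) dx ∧ dy ∧ dw
  d(-w^2) includes (∂/∂w)(-w^2) dw = (-2*w) dw, which multiplied by dx ∧ dz gives (-2*w) dx ∧ dz ∧ dw
  d(w*(-x - 2*y)) includes (∂/∂y)(w*(-x - 2*y)) dy = (-2*w) dy, which multiplied by dx ∧ dw gives (2*w) dx ∧ dy ∧ dw
  d(2*y*(2*x + 1)) includes (∂/∂x)(2*y*(2*x + 1)) dx = (4*y) dx, which multiplied by dy ∧ dw gives (4*y) dx ∧ dy ∧ dw
  d(y*(3*w - 2*z)) includes (∂/∂y)(y*(3*w - 2*z)) dy = (3*w - 2*z) dy, which multiplied by dz ∧ dw gives (3*w - 2*z) dy ∧ dz ∧ dw
Collecting like 3-forms: d(omega) = (6*w + 4*y) dx ∧ dy ∧ dw + (-2*w) dx ∧ dz ∧ dw + (3*w - 2*z) dy ∧ dz ∧ dw.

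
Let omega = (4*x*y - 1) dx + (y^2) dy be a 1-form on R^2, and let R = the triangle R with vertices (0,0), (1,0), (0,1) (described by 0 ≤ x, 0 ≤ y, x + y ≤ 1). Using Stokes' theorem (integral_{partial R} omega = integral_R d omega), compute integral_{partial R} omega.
integral_(partial R) omega = -2/3

Stokes: integral_partial_R omega = integral_R d omega with d omega = (∂Q/∂x - ∂P/∂y) dx ∧ dy.
  ∂Q/∂x = 0
  ∂P/∂y = 4*x
  integrand = ∂Q/∂x - ∂P/∂y = -4*x.
Integrating over R: integral_0^1 integral_0^{1-x} (-4*x) dy dx = -2/3.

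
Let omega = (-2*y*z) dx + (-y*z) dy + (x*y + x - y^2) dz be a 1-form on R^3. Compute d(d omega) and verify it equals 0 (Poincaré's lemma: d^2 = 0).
d(d omega) = 0

Step 1: d omega = sum_{i<j} (∂f_j/∂x_i - ∂f_i/∂x_j) dx_i ∧ dx_j:
  coeff of dx ∧ dy: 2*z
  coeff of dx ∧ dz: 3*y + 1
  coeff of dy ∧ dz: x - y
Step 2: Apply d again to each 2-form coefficient. The only possible 3-form in R^3 is dx ∧ dy ∧ dz, with coefficient
  ∂(coeff of dy∧dz)/∂x - ∂(coeff of dx∧dz)/∂y + ∂(coeff of dx∧dy)/∂z
  = ∂/∂x (x - y) - ∂/∂y (3*y + 1) + ∂/∂z (2*z).
Each of these terms simplifies to sums of mixed partials that cancel in pairs. The result is 0 (by equality of mixed partials for smooth functions — Schwarz / Clairaut).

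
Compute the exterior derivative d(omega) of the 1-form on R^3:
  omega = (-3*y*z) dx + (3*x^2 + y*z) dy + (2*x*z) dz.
d(omega) = (6*x + 3*z) dx ∧ dy + (3*y + 2*z) dx ∧ dz + (-y) dy ∧ dz

For a 1-form omega = sum_i f_i dx_i, the exterior derivative is
  d(omega) = sum_{i < j} (∂f_j/∂x_i - ∂f_i/∂x_j) dx_i ∧ dx_j.
  coefficient of dx ∧ dy: ∂f_2/∂x - ∂f_1/∂y = ∂(3*x^2 + y*z)/∂x - ∂(-3*y*z)/∂y = 6*x + 3*z
  coefficient of dx ∧ dz: ∂f_3/∂x - ∂f_1/∂z = ∂(2*x*z)/∂x - ∂(-3*y*z)/∂z = 3*y + 2*z
  coefficient of dy ∧ dz: ∂f_3/∂y - ∂f_2/∂z = ∂(2*x*z)/∂y - ∂(3*x^2 + y*z)/∂z = -y
Assembling: d(omega) = (6*x + 3*z) dx ∧ dy + (3*y + 2*z) dx ∧ dz + (-y) dy ∧ dz.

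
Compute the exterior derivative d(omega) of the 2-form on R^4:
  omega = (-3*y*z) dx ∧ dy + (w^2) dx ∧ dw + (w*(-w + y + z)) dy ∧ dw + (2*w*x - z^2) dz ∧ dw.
d(omega) = (-3*y) dx ∧ dy ∧ dz + (-w) dy ∧ dz ∧ dw + (2*w) dx ∧ dz ∧ dw

For a 2-form omega = sum_{i<j} g_{ij} dx_i ∧ dx_j, the exterior derivative is
  d(omega) = sum_{i<j} d(g_{ij}) ∧ dx_i ∧ dx_j = sum_{i<j, k} (∂g_{ij}/∂x_k) dx_k ∧ dx_i ∧ dx_j.
Expand each term, using dx_k ∧ dx_i ∧ dx_j = sgn(permutation) dx_{(a)} ∧ dx_{(b)} ∧ dx_{(c)} with (a < b < c) sorted:
  d(-3*y*z) includes (∂/∂z)(-3*y*z) dz = (-3*y) dz, which multiplied by dx ∧ dy gives (-3*y) dx ∧ dy ∧ dz
  d(w*(-w + y + z)) includes (∂/∂z)(w*(-w + y + z)) dz = (w) dz, which multiplied by dy ∧ dw gives (-w) dy ∧ dz ∧ dw
  d(2*w*x - z^2) includes (∂/∂x)(2*w*x - z^2) dx = (2*w) dx, which multiplied by dz ∧ dw gives (2*w) dx ∧ dz ∧ dw
Collecting like 3-forms: d(omega) = (-3*y) dx ∧ dy ∧ dz + (-w) dy ∧ dz ∧ dw + (2*w) dx ∧ dz ∧ dw.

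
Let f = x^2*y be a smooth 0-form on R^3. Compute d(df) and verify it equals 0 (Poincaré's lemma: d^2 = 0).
d(df) = 0

Step 1: df = sum_i (∂f/∂x_i) dx_i = (2*x*y) dx + (x^2) dy + (0) dz.
Step 2: Apply d again. Using the 1-form formula, the coefficient of dx ∧ dy in d(df) is ∂^2 f/∂x ∂y - ∂^2 f/∂y ∂x = (2*x) - (2*x) = 0 (equality of mixed partials for smooth f).
Similarly for dx ∧ dz and dy ∧ dz — all coefficients vanish. So d(df) = 0.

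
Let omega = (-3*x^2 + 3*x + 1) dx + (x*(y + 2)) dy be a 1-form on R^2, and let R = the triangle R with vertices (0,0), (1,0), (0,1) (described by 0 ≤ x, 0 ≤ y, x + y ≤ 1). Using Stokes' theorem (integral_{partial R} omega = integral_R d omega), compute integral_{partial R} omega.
integral_(partial R) omega = 7/6

Stokes: integral_partial_R omega = integral_R d omega with d omega = (∂Q/∂x - ∂P/∂y) dx ∧ dy.
  ∂Q/∂x = y + 2
  ∂P/∂y = 0
  integrand = ∂Q/∂x - ∂P/∂y = y + 2.
Integrating over R: integral_0^1 integral_0^{1-x} (y + 2) dy dx = 7/6.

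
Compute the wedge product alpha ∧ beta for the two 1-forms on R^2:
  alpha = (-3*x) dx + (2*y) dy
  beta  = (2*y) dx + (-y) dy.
alpha ∧ beta = (y*(3*x - 4*y)) dx ∧ dy

Distribute the wedge, using dx_i ∧ dx_j = -dx_j ∧ dx_i and dx_i ∧ dx_i = 0. For each pair (i, j) with i < j, the coefficient of dx_i ∧ dx_j in alpha ∧ beta is (alpha_i * beta_j - alpha_j * beta_i). Collecting: alpha ∧ beta = (y*(3*x - 4*y)) dx ∧ dy.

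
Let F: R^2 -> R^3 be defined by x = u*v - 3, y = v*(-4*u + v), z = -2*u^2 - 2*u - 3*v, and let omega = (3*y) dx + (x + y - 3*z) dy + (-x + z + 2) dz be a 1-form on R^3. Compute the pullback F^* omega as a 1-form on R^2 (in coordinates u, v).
F^* omega = (8*u^3 - 20*u^2*v + 12*u^2 - 10*u*v - 16*u - v^3 - 36*v^2 + 18*v - 10) du + (-24*u^3 + 12*u^2*v - 18*u^2 - 7*u*v^2 - 21*u*v + 18*u + 2*v^3 + 18*v^2 + 3*v - 15) dv

Using F^*(f dg) = (f ∘ F) d(g ∘ F), substitute each coordinate x_i by F_i(u, v) in f_i, and replace dx_i by d F_i = (∂F_i/∂u) du + (∂F_i/∂v) dv.
  For the x component: f_1(F) = 3*v*(-4*u + v); d F_1 = (v) du + (u) dv
  For the y component: f_2(F) = 6*u^2 - 3*u*v + 6*u + v^2 + 9*v - 3; d F_2 = (-4*v) du + (-4*u + 2*v) dv
  For the z component: f_3(F) = -2*u^2 - u*v - 2*u - 3*v + 5; d F_3 = (-4*u - 2) du + (-3) dv
Combining and collecting du, dv coefficients:
  coeff of du: 8*u^3 - 20*u^2*v + 12*u^2 - 10*u*v - 16*u - v^3 - 36*v^2 + 18*v - 10
  coeff of dv: -24*u^3 + 12*u^2*v - 18*u^2 - 7*u*v^2 - 21*u*v + 18*u + 2*v^3 + 18*v^2 + 3*v - 15
F^* omega = (8*u^3 - 20*u^2*v + 12*u^2 - 10*u*v - 16*u - v^3 - 36*v^2 + 18*v - 10) du + (-24*u^3 + 12*u^2*v - 18*u^2 - 7*u*v^2 - 21*u*v + 18*u + 2*v^3 + 18*v^2 + 3*v - 15) dv.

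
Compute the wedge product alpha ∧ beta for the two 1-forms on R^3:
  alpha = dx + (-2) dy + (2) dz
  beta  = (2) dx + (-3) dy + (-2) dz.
alpha ∧ beta = (1) dx ∧ dy + (-6) dx ∧ dz + (10) dy ∧ dz

Distribute the wedge, using dx_i ∧ dx_j = -dx_j ∧ dx_i and dx_i ∧ dx_i = 0. For each pair (i, j) with i < j, the coefficient of dx_i ∧ dx_j in alpha ∧ beta is (alpha_i * beta_j - alpha_j * beta_i). Collecting: alpha ∧ beta = (1) dx ∧ dy + (-6) dx ∧ dz + (10) dy ∧ dz.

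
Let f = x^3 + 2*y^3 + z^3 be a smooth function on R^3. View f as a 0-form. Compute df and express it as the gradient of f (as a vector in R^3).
df = (3*x^2) dx + (6*y^2) dy + (3*z^2) dz; grad f = (3*x^2, 6*y^2, 3*z^2)

For a 0-form f, d f = (∂f/∂x) dx + (∂f/∂y) dy + (∂f/∂z) dz. The components of the vector representation are exactly the entries of grad f in Cartesian coordinates:
  ∂f/∂x = 3*x^2
  ∂f/∂y = 6*y^2
  ∂f/∂z = 3*z^2.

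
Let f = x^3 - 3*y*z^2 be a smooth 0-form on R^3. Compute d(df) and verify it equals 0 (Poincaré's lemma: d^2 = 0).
d(df) = 0

Step 1: df = sum_i (∂f/∂x_i) dx_i = (3*x^2) dx + (-3*z^2) dy + (-6*y*z) dz.
Step 2: Apply d again. Using the 1-form formula, the coefficient of dx ∧ dy in d(df) is ∂^2 f/∂x ∂y - ∂^2 f/∂y ∂x = (0) - (0) = 0 (equality of mixed partials for smooth f).
Similarly for dx ∧ dz and dy ∧ dz — all coefficients vanish. So d(df) = 0.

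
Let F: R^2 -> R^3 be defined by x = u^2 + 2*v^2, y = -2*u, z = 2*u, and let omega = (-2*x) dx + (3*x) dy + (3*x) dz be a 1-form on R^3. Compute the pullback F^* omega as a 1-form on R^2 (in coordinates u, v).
F^* omega = (4*u*(-u^2 - 2*v^2)) du + (8*v*(-u^2 - 2*v^2)) dv

Using F^*(f dg) = (f ∘ F) d(g ∘ F), substitute each coordinate x_i by F_i(u, v) in f_i, and replace dx_i by d F_i = (∂F_i/∂u) du + (∂F_i/∂v) dv.
  For the x component: f_1(F) = -2*u^2 - 4*v^2; d F_1 = (2*u) du + (4*v) dv
  For the y component: f_2(F) = 3*u^2 + 6*v^2; d F_2 = (-2) du + (0) dv
  For the z component: f_3(F) = 3*u^2 + 6*v^2; d F_3 = (2) du + (0) dv
Combining and collecting du, dv coefficients:
  coeff of du: 4*u*(-u^2 - 2*v^2)
  coeff of dv: 8*v*(-u^2 - 2*v^2)
F^* omega = (4*u*(-u^2 - 2*v^2)) du + (8*v*(-u^2 - 2*v^2)) dv.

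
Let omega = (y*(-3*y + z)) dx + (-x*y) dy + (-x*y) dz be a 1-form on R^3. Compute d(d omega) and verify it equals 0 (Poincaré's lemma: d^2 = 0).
d(d omega) = 0

Step 1: d omega = sum_{i<j} (∂f_j/∂x_i - ∂f_i/∂x_j) dx_i ∧ dx_j:
  coeff of dx ∧ dy: 5*y - z
  coeff of dx ∧ dz: -2*y
  coeff of dy ∧ dz: -x
Step 2: Apply d again to each 2-form coefficient. The only possible 3-form in R^3 is dx ∧ dy ∧ dz, with coefficient
  ∂(coeff of dy∧dz)/∂x - ∂(coeff of dx∧dz)/∂y + ∂(coeff of dx∧dy)/∂z
  = ∂/∂x (-x) - ∂/∂y (-2*y) + ∂/∂z (5*y - z).
Each of these terms simplifies to sums of mixed partials that cancel in pairs. The result is 0 (by equality of mixed partials for smooth functions — Schwarz / Clairaut).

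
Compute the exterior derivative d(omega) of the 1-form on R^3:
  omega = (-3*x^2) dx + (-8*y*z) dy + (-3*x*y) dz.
d(omega) = (-3*y) dx ∧ dz + (-3*x + 8*y) dy ∧ dz

For a 1-form omega = sum_i f_i dx_i, the exterior derivative is
  d(omega) = sum_{i < j} (∂f_j/∂x_i - ∂f_i/∂x_j) dx_i ∧ dx_j.
  coefficient of dx ∧ dz: ∂f_3/∂x - ∂f_1/∂z = ∂(-3*x*y)/∂x - ∂(-3*x^2)/∂z = -3*y
  coefficient of dy ∧ dz: ∂f_3/∂y - ∂f_2/∂z = ∂(-3*x*y)/∂y - ∂(-8*y*z)/∂z = -3*x + 8*y
Assembling: d(omega) = (-3*y) dx ∧ dz + (-3*x + 8*y) dy ∧ dz.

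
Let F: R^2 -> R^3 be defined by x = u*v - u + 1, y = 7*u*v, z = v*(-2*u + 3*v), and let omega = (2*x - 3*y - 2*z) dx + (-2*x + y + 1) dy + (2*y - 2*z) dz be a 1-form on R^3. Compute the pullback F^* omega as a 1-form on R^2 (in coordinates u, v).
F^* omega = (-16*u*v^2 + 27*u*v + 2*u + 6*v^3 + 6*v^2 - 5*v - 2) du + (-16*u^2*v + 12*u^2 + 114*u*v^2 - 5*u - 36*v^3) dv

Using F^*(f dg) = (f ∘ F) d(g ∘ F), substitute each coordinate x_i by F_i(u, v) in f_i, and replace dx_i by d F_i = (∂F_i/∂u) du + (∂F_i/∂v) dv.
  For the x component: f_1(F) = -15*u*v - 2*u - 6*v^2 + 2; d F_1 = (v - 1) du + (u) dv
  For the y component: f_2(F) = 5*u*v + 2*u - 1; d F_2 = (7*v) du + (7*u) dv
  For the z component: f_3(F) = 6*v*(3*u - v); d F_3 = (-2*v) du + (-2*u + 6*v) dv
Combining and collecting du, dv coefficients:
  coeff of du: -16*u*v^2 + 27*u*v + 2*u + 6*v^3 + 6*v^2 - 5*v - 2
  coeff of dv: -16*u^2*v + 12*u^2 + 114*u*v^2 - 5*u - 36*v^3
F^* omega = (-16*u*v^2 + 27*u*v + 2*u + 6*v^3 + 6*v^2 - 5*v - 2) du + (-16*u^2*v + 12*u^2 + 114*u*v^2 - 5*u - 36*v^3) dv.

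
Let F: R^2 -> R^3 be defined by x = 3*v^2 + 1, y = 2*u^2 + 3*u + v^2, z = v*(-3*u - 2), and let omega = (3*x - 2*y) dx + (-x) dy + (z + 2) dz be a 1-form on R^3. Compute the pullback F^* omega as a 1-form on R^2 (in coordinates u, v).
F^* omega = (-3*u*v^2 - 4*u - 3*v^2 - 6*v - 3) du + (-15*u^2*v - 24*u*v - 6*u + 36*v^3 + 20*v - 4) dv

Using F^*(f dg) = (f ∘ F) d(g ∘ F), substitute each coordinate x_i by F_i(u, v) in f_i, and replace dx_i by d F_i = (∂F_i/∂u) du + (∂F_i/∂v) dv.
  For the x component: f_1(F) = -4*u^2 - 6*u + 7*v^2 + 3; d F_1 = (0) du + (6*v) dv
  For the y component: f_2(F) = -3*v^2 - 1; d F_2 = (4*u + 3) du + (2*v) dv
  For the z component: f_3(F) = -3*u*v - 2*v + 2; d F_3 = (-3*v) du + (-3*u - 2) dv
Combining and collecting du, dv coefficients:
  coeff of du: -3*u*v^2 - 4*u - 3*v^2 - 6*v - 3
  coeff of dv: -15*u^2*v - 24*u*v - 6*u + 36*v^3 + 20*v - 4
F^* omega = (-3*u*v^2 - 4*u - 3*v^2 - 6*v - 3) du + (-15*u^2*v - 24*u*v - 6*u + 36*v^3 + 20*v - 4) dv.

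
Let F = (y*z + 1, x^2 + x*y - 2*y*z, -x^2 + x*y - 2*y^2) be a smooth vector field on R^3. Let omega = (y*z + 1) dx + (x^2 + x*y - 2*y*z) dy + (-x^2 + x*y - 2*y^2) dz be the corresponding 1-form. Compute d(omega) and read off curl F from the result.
d(omega) = (x - 2*y) dy ∧ dz + (2*x) dz ∧ dx + (2*x + y - z) dx ∧ dy; curl F = (x - 2*y, 2*x, 2*x + y - z)

d omega = sum_{i<j} (∂f_j/∂x_i - ∂f_i/∂x_j) dx_i ∧ dx_j. Under the identification (dy ∧ dz, dz ∧ dx, dx ∧ dy) ↔ (e_x, e_y, e_z), the coefficients are exactly the components of curl F. Compute:
  ∂R/∂y - ∂Q/∂z = (x - 4*y) - (-2*y) = x - 2*y
  ∂P/∂z - ∂R/∂x = (y) - (-2*x + y) = 2*x
  ∂Q/∂x - ∂P/∂y = (2*x + y) - (z) = 2*x + y - z.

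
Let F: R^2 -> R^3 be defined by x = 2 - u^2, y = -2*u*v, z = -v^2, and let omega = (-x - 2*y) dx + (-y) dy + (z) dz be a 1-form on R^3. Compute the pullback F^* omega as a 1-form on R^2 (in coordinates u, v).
F^* omega = (2*u*(-u^2 - 4*u*v - 2*v^2 + 2)) du + (2*v*(-2*u^2 + v^2)) dv

Using F^*(f dg) = (f ∘ F) d(g ∘ F), substitute each coordinate x_i by F_i(u, v) in f_i, and replace dx_i by d F_i = (∂F_i/∂u) du + (∂F_i/∂v) dv.
  For the x component: f_1(F) = u^2 + 4*u*v - 2; d F_1 = (-2*u) du + (0) dv
  For the y component: f_2(F) = 2*u*v; d F_2 = (-2*v) du + (-2*u) dv
  For the z component: f_3(F) = -v^2; d F_3 = (0) du + (-2*v) dv
Combining and collecting du, dv coefficients:
  coeff of du: 2*u*(-u^2 - 4*u*v - 2*v^2 + 2)
  coeff of dv: 2*v*(-2*u^2 + v^2)
F^* omega = (2*u*(-u^2 - 4*u*v - 2*v^2 + 2)) du + (2*v*(-2*u^2 + v^2)) dv.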